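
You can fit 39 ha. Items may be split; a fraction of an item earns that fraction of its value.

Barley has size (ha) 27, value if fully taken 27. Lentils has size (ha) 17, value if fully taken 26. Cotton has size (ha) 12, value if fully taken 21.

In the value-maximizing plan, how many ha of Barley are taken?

Rank by value-to-size ratio: Cotton 21/12≈1.75, Lentils 26/17≈1.53, Barley 27/27≈1.
All 12 ha of Cotton fit (value 21) ; 27 remain.
Lentils: take in full, 17 ha for value 26 ; 10 left.
Only 10 ha remain; take 10/27 of Barley for value 27×10/27 = 10.

10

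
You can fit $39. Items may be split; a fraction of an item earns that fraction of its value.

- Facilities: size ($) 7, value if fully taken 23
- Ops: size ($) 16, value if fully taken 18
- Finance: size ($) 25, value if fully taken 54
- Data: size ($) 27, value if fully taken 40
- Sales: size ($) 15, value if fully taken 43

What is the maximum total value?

Best value per unit of size first: Facilities 23/7≈3.29, Sales 43/15≈2.87, Finance 54/25≈2.16, Data 40/27≈1.48, Ops 18/16≈1.12.
Take all of Facilities (7 $, value 23) — 32 $ left.
All 15 $ of Sales fit (value 43) — 17 remain.
Only 17 $ remain; take 17/25 of Finance for value 54×17/25 = 36.72.
Total value = 102.72.

102.72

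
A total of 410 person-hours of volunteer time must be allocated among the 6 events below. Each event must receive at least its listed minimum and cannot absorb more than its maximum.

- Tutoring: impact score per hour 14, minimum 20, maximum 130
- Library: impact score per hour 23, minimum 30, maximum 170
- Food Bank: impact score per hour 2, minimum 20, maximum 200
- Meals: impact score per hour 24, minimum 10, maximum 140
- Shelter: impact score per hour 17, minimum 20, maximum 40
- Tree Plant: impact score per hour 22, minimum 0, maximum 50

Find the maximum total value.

Meeting every minimum uses 20+30+20+10+20+0 = 100 person-hours, leaving 310.
Order the events by impact score per hour: Meals 24 > Library 23 > Tree Plant 22 > Shelter 17 > Tutoring 14 > Food Bank 2.
Meals: +130 to 140 (cap) ; 180 left.
Library: +140 to 170 (cap) ; 40 left.
Only 40 left; Tree Plant takes them to reach 40.
Total = 14×20 + 23×170 + 2×20 + 24×140 + 17×20 + 22×40 = 8810.

8810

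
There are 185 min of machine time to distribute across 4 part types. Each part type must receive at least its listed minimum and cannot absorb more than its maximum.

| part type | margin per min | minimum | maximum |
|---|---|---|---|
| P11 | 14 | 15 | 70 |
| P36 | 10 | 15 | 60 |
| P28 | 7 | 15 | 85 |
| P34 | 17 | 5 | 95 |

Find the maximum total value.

2710

Meeting every minimum uses 15+15+15+5 = 50 min, leaving 135.
Order the part types by margin per min: P34 17 > P11 14 > P36 10 > P28 7.
Give P34 90 more to hit its cap of 95 → 45 left.
Only 45 left; P11 takes them to reach 60.
Total = 14×60 + 10×15 + 7×15 + 17×95 = 2710.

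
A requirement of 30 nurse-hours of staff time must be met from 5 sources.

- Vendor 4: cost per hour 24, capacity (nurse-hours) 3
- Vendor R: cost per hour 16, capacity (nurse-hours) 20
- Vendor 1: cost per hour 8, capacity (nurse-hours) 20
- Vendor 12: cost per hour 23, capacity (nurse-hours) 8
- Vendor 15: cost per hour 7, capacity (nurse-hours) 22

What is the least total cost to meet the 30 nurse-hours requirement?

218

Cheapest first:
Take 22 from Vendor 15 at 7 → need 8 more.
Take 8 from Vendor 1 at 8 to finish.
Vendor R, Vendor 12, Vendor 4: unused.
Cost = 22×7 + 8×8 = 218.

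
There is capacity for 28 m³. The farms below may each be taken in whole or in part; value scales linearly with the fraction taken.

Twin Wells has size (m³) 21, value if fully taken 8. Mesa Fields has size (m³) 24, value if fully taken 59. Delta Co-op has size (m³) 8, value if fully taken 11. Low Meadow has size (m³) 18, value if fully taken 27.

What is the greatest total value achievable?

Rank by value-to-size ratio: Mesa Fields 59/24≈2.46, Low Meadow 27/18≈1.5, Delta Co-op 11/8≈1.38, Twin Wells 8/21≈0.381.
Take all of Mesa Fields (24 m³, value 59) — 4 m³ left.
Fill the last 4 m³ with part of Low Meadow: 4/18 of it earns 6.
Total value = 65.

65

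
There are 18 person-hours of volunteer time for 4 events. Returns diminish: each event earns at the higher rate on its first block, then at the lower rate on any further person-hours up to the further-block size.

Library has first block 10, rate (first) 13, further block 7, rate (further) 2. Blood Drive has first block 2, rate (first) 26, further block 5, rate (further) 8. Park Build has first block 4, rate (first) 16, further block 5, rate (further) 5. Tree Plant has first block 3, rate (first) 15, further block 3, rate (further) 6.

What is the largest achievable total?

278

Rank every tier by rate: Blood Drive/tier1 26 > Park Build/tier1 16 > Tree Plant/tier1 15 > Library/tier1 13 > Blood Drive/tier2 8 > Tree Plant/tier2 6 > Park Build/tier2 5 > Library/tier2 2.
Blood Drive/tier1 (26): +2 ; 16 left.
Park Build tier1 at 16: fill all 4 ; 12 left.
Tree Plant/tier1 (15): +3 ; 9 left.
Library/tier1: +9 of 10 at 13; pool empty.
Total = 26×2 + 16×4 + 15×3 + 13×9 = 278.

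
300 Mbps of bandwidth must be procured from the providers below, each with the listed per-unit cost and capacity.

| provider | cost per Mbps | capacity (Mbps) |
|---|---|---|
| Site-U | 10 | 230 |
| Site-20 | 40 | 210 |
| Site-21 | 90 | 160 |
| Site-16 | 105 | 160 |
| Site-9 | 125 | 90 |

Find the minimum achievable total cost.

Fill from the cheapest provider first.
Site-U (10): use full 230 ; 70 Mbps to go.
Take 70 from Site-20 at 40 to finish.
Site-21, Site-16, Site-9: unused.
Cost = 230×10 + 70×40 = 5100.

5100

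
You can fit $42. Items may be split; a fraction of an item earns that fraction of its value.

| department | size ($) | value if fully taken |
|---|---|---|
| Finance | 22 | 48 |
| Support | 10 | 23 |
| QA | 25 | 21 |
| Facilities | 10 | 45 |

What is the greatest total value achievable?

116

Sort by value density: Facilities 45/10≈4.5, Support 23/10≈2.3, Finance 48/22≈2.18, QA 21/25≈0.84.
Facilities: take in full, 10 $ for value 45 ; 32 left.
Take all of Support (10 $, value 23) ; 22 $ left.
Take all of Finance (22 $, value 48) ; 0 $ left.
Total value = 116.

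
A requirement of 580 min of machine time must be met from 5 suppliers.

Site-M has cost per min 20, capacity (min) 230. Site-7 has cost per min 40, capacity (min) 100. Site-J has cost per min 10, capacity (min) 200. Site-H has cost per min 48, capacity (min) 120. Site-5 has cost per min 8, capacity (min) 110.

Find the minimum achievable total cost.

9080

Fill from the cheapest supplier first.
Site-5 at 8: take all 110 min → 470 still needed.
Take 200 from Site-J at 10 → need 270 more.
Site-M (20): use full 230 → 40 min to go.
Take 40 from Site-7 at 40 to finish.
Site-H: unused.
Cost = 110×8 + 200×10 + 230×20 + 40×40 = 9080.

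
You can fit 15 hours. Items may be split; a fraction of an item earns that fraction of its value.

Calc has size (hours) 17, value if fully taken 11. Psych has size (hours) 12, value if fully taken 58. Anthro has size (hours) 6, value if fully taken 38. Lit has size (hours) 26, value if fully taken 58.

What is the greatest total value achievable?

81.5

Rank by value-to-size ratio: Anthro 38/6≈6.33, Psych 58/12≈4.83, Lit 58/26≈2.23, Calc 11/17≈0.647.
All 6 hours of Anthro fit (value 38) — 9 remain.
Only 9 hours remain; take 9/12 of Psych for value 58×9/12 = 43.5.
Total value = 81.5.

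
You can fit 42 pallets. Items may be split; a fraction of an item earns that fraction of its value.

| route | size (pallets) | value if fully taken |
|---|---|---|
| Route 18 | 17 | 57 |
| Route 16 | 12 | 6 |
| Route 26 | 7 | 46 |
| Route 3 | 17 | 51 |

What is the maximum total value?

Sort by value density: Route 26 46/7≈6.57, Route 18 57/17≈3.35, Route 3 51/17≈3, Route 16 6/12≈0.5.
Take all of Route 26 (7 pallets, value 46) → 35 pallets left.
All 17 pallets of Route 18 fit (value 57) → 18 remain.
Route 3: take in full, 17 pallets for value 51 → 1 left.
Only 1 pallets remain; take 1/12 of Route 16 for value 6×1/12 = 0.5.
Total value = 154.5.

154.5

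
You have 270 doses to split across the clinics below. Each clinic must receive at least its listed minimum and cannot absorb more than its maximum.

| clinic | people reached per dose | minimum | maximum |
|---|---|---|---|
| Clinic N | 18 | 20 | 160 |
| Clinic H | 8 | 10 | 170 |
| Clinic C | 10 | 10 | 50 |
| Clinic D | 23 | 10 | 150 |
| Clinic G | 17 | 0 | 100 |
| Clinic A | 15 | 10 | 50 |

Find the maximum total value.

Meeting every minimum uses 20+10+10+10+0+10 = 60 doses, leaving 210.
Order the clinics by people reached per dose: Clinic D 23 > Clinic N 18 > Clinic G 17 > Clinic A 15 > Clinic C 10 > Clinic H 8.
Clinic D: +140 to 150 (cap) ; 70 left.
Clinic N has room for 140 more but only 70 remain, so it gets 90.
Total = 18×90 + 8×10 + 10×10 + 23×150 + 15×10 = 5400.

5400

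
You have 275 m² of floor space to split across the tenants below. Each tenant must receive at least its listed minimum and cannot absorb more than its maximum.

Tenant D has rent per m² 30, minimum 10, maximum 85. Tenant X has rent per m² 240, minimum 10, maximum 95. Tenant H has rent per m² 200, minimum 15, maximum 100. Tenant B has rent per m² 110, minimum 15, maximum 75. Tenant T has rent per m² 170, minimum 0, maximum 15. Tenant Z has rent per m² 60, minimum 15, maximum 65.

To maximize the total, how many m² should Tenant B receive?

Meeting every minimum uses 10+10+15+15+0+15 = 65 m², leaving 210.
Rank by rent per m²: Tenant X 240 > Tenant H 200 > Tenant T 170 > Tenant B 110 > Tenant Z 60 > Tenant D 30.
Tenant X takes 85 more to reach its cap of 95 — 125 left.
Tenant H: +85 to 100 (cap) — 40 left.
Tenant T: +15 to 15 (cap) — 25 left.
Tenant B has room for 60 more but only 25 remain, so it gets 40.

40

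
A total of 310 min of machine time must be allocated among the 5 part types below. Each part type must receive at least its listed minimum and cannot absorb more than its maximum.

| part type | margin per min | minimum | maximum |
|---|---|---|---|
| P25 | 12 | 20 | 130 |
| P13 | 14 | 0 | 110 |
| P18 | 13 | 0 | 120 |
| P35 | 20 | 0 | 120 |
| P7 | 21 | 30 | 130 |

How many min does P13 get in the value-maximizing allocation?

Meeting every minimum uses 20+0+0+0+30 = 50 min, leaving 260.
Highest margin per min first: P7 21 > P35 20 > P13 14 > P18 13 > P25 12.
Give P7 100 more to hit its cap of 130 ; 160 left.
P35: +120 to 120 (cap) ; 40 left.
P13: +40 (room for 110) → 40. Pool exhausted.

40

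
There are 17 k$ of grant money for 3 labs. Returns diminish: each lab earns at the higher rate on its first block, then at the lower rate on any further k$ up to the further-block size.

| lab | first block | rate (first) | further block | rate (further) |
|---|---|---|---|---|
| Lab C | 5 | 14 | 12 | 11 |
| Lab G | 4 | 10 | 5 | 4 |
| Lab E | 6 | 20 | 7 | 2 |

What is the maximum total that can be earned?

Order all 6 blocks by rate: Lab E/tier1 20 > Lab C/tier1 14 > Lab C/tier2 11 > Lab G/tier1 10 > Lab G/tier2 4 > Lab E/tier2 2.
Lab E/tier1 (20): +6 — 11 left.
Lab C/tier1 (14): +5 — 6 left.
Lab C/tier2: +6 of 12 at 11; pool empty.
Total = 20×6 + 14×5 + 11×6 = 256.

256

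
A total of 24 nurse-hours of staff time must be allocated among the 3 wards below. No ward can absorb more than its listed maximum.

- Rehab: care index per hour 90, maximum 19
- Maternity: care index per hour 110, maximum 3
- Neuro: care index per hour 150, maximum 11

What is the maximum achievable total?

2880

Highest care index per hour first: Neuro 150 > Maternity 110 > Rehab 90.
Neuro: +11 to 11 (cap) ; 13 left.
Maternity: +3 to 3 (cap) ; 10 left.
Rehab has room for 19 but only 10 remain, so it gets 10.
Total = 90×10 + 110×3 + 150×11 = 2880.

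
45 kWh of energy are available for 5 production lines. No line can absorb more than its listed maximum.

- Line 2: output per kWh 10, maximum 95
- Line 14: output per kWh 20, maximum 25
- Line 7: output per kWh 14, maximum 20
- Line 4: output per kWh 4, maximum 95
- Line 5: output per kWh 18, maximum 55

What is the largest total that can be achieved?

860

Highest output per kWh first: Line 14 20 > Line 5 18 > Line 7 14 > Line 2 10 > Line 4 4.
Line 14 takes 25 to reach its cap of 25 ; 20 left.
Only 20 left; Line 5 takes them to reach 20.
Total = 20×25 + 18×20 = 860.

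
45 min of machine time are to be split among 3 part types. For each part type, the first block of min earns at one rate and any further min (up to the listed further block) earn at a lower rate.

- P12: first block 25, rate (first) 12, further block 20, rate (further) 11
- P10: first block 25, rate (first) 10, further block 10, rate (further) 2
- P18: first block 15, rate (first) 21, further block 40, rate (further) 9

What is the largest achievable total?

670

Treat each block as its own option and order by rate: P18/T1 21 > P12/T1 12 > P12/T2 11 > P10/T1 10 > P18/T2 9 > P10/T2 2.
Fill P18 T1 block (15 at 21) ; 30 left.
P12 T1 at 12: fill all 25 ; 5 left.
P12 T2 at 11: only 5 left, fill 5.
Total = 21×15 + 12×25 + 11×5 = 670.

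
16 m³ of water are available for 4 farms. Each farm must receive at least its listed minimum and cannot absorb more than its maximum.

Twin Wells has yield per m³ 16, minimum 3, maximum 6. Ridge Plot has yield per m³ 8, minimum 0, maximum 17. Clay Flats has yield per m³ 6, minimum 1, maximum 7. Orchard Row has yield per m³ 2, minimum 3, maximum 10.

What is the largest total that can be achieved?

156

Meeting every minimum uses 3+0+1+3 = 7 m³, leaving 9.
Rank by yield per m³: Twin Wells 16 > Ridge Plot 8 > Clay Flats 6 > Orchard Row 2.
Twin Wells: +3 to 6 (cap) ; 6 left.
Ridge Plot: +6 (room for 17) → 6. Pool exhausted.
Total = 16×6 + 8×6 + 6×1 + 2×3 = 156.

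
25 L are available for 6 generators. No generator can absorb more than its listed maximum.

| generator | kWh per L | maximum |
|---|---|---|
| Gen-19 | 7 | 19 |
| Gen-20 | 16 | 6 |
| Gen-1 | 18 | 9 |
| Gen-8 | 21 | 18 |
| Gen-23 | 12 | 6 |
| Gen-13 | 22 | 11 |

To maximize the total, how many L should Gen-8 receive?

Rank by kWh per L: Gen-13 22 > Gen-8 21 > Gen-1 18 > Gen-20 16 > Gen-23 12 > Gen-19 7.
Gen-13: +11 to 11 (cap) ; 14 left.
Gen-8: +14 (room for 18) → 14. Pool exhausted.

14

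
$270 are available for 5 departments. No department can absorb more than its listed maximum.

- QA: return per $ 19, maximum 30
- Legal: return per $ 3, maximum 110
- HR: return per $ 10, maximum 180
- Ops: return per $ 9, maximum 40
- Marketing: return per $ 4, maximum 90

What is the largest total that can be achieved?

Rank by return per $: QA 19 > HR 10 > Ops 9 > Marketing 4 > Legal 3.
QA: +30 to 30 (cap) — 240 left.
HR takes 180 to reach its cap of 180 — 60 left.
Ops takes 40 to reach its cap of 40 — 20 left.
Marketing has room for 90 but only 20 remain, so it gets 20.
Total = 19×30 + 10×180 + 9×40 + 4×20 = 2810.

2810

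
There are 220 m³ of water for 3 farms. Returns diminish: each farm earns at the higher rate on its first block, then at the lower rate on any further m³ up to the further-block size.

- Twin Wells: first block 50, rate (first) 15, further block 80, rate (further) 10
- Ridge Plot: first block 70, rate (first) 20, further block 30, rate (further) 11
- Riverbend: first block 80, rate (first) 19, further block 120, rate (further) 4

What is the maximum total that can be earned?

Rank every tier by rate: Ridge Plot/T1 20 > Riverbend/T1 19 > Twin Wells/T1 15 > Ridge Plot/T2 11 > Twin Wells/T2 10 > Riverbend/T2 4.
Ridge Plot T1 at 20: fill all 70 → 150 left.
Fill Riverbend T1 block (80 at 19) → 70 left.
Twin Wells T1 at 15: fill all 50 → 20 left.
Ridge Plot T2 at 11: only 20 left, fill 20.
Total = 20×70 + 19×80 + 15×50 + 11×20 = 3890.

3890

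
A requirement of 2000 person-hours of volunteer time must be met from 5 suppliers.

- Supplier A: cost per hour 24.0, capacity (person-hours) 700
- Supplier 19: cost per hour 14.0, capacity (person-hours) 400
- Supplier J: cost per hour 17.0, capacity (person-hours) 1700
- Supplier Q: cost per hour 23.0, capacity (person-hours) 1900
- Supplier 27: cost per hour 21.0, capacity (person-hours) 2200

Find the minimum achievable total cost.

32800

Cheapest first:
Supplier 19 (14.0): use full 400 ; 1600 person-hours to go.
Supplier J at 17.0: take 1600 of its 1700 ; requirement met.
Supplier 27, Supplier Q, Supplier A: unused.
Cost = 400×14.0 + 1600×17.0 = 32800.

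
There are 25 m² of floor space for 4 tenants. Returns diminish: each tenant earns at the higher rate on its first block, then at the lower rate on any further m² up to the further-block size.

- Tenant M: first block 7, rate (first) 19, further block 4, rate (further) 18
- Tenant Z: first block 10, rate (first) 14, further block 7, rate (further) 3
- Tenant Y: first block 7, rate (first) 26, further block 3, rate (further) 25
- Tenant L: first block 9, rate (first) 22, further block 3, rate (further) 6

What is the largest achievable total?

569

Rank every tier by rate: Tenant Y/first 26 > Tenant Y/second 25 > Tenant L/first 22 > Tenant M/first 19 > Tenant M/second 18 > Tenant Z/first 14 > Tenant L/second 6 > Tenant Z/second 3.
Tenant Y/first (26): +7 ; 18 left.
Fill Tenant Y second block (3 at 25) ; 15 left.
Fill Tenant L first block (9 at 22) ; 6 left.
Tenant M/first: +6 of 7 at 19; pool empty.
Total = 26×7 + 25×3 + 22×9 + 19×6 = 569.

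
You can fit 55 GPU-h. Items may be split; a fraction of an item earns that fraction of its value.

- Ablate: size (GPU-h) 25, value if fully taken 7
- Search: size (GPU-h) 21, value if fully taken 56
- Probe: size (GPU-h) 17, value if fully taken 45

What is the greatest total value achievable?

105.76

Sort by value density: Search 56/21≈2.67, Probe 45/17≈2.65, Ablate 7/25≈0.28.
All 21 GPU-h of Search fit (value 56) ; 34 remain.
Probe: take in full, 17 GPU-h for value 45 ; 17 left.
Only 17 GPU-h remain; take 17/25 of Ablate for value 7×17/25 = 4.76.
Total value = 105.76.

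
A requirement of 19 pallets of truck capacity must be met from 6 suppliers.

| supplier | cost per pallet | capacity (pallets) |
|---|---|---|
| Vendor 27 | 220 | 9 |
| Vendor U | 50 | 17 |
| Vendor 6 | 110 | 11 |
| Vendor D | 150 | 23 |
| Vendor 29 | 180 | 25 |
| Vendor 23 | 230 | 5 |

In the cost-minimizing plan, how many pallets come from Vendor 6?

2

Use suppliers in increasing cost order.
Take 17 from Vendor U at 50 ; need 2 more.
Take 2 from Vendor 6 at 110 to finish.
Vendor D, Vendor 29, Vendor 27, Vendor 23: unused.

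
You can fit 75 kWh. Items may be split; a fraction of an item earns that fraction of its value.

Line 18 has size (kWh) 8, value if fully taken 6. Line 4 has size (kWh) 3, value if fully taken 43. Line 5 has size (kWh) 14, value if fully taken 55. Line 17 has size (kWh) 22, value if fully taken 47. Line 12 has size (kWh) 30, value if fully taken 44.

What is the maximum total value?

193.5

Rank by value-to-size ratio: Line 4 43/3≈14.3, Line 5 55/14≈3.93, Line 17 47/22≈2.14, Line 12 44/30≈1.47, Line 18 6/8≈0.75.
Line 4: take in full, 3 kWh for value 43 ; 72 left.
All 14 kWh of Line 5 fit (value 55) ; 58 remain.
All 22 kWh of Line 17 fit (value 47) ; 36 remain.
Take all of Line 12 (30 kWh, value 44) ; 6 kWh left.
6 kWh left: a 6/8 share of Line 18 gives 6×6/8 = 4.5.
Total value = 193.5.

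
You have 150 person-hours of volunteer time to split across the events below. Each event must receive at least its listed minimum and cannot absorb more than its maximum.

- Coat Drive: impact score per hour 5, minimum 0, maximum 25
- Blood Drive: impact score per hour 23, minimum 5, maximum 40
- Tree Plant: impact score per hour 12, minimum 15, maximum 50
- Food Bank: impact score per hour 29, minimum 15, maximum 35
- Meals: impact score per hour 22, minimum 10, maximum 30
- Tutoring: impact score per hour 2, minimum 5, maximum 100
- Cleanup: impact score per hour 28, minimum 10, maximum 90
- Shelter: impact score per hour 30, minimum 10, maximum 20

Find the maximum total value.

3820

Meeting every minimum uses 0+5+15+15+10+5+10+10 = 70 person-hours, leaving 80.
Order the events by impact score per hour: Shelter 30 > Food Bank 29 > Cleanup 28 > Blood Drive 23 > Meals 22 > Tree Plant 12 > Coat Drive 5 > Tutoring 2.
Shelter takes 10 more to reach its cap of 20 → 70 left.
Food Bank: +20 to 35 (cap) → 50 left.
Cleanup: +50 (room for 80) → 60. Pool exhausted.
Total = 23×5 + 12×15 + 29×35 + 22×10 + 2×5 + 28×60 + 30×20 = 3820.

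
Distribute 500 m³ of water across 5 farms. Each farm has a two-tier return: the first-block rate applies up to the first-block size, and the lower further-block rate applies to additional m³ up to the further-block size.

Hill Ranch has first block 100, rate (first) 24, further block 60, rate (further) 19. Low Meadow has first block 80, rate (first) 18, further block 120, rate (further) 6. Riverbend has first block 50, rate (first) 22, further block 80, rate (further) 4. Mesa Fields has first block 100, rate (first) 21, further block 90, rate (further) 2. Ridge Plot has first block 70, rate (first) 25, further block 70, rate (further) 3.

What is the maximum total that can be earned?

10170

Order all 10 blocks by rate: Ridge Plot/T1 25 > Hill Ranch/T1 24 > Riverbend/T1 22 > Mesa Fields/T1 21 > Hill Ranch/T2 19 > Low Meadow/T1 18 > Low Meadow/T2 6 > Riverbend/T2 4 > Ridge Plot/T2 3 > Mesa Fields/T2 2.
Ridge Plot/T1 (25): +70 → 430 left.
Hill Ranch/T1 (24): +100 → 330 left.
Riverbend/T1 (22): +50 → 280 left.
Mesa Fields/T1 (21): +100 → 180 left.
Fill Hill Ranch T2 block (60 at 19) → 120 left.
Low Meadow T1 at 18: fill all 80 → 40 left.
40 remain; put them into Low Meadow T2 at 6.
Total = 25×70 + 24×100 + 22×50 + 21×100 + 19×60 + 18×80 + 6×40 = 10170.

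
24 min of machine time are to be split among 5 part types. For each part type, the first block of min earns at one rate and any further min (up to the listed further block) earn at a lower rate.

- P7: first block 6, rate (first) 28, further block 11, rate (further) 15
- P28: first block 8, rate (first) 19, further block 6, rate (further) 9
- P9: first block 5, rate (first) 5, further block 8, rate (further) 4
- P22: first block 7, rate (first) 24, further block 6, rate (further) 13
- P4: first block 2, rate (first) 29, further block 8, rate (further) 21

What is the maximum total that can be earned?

Treat each block as its own option and order by rate: P4/T1 29 > P7/T1 28 > P22/T1 24 > P4/T2 21 > P28/T1 19 > P7/T2 15 > P22/T2 13 > P28/T2 9 > P9/T1 5 > P9/T2 4.
P4/T1 (29): +2 → 22 left.
P7 T1 at 28: fill all 6 → 16 left.
P22 T1 at 24: fill all 7 → 9 left.
P4/T2 (21): +8 → 1 left.
P28 T1 at 19: only 1 left, fill 1.
Total = 29×2 + 28×6 + 24×7 + 21×8 + 19×1 = 581.

581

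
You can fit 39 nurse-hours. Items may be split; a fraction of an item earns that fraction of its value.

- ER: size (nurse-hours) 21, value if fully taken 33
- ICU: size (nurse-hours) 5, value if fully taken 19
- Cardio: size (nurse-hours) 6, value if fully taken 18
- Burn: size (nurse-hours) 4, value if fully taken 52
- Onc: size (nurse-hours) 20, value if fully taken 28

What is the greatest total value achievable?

126.2

Sort by value density: Burn 52/4≈13, ICU 19/5≈3.8, Cardio 18/6≈3, ER 33/21≈1.57, Onc 28/20≈1.4.
Burn: take in full, 4 nurse-hours for value 52 → 35 left.
ICU: take in full, 5 nurse-hours for value 19 → 30 left.
All 6 nurse-hours of Cardio fit (value 18) → 24 remain.
ER: take in full, 21 nurse-hours for value 33 → 3 left.
3 nurse-hours left: a 3/20 share of Onc gives 28×3/20 = 4.2.
Total value = 126.2.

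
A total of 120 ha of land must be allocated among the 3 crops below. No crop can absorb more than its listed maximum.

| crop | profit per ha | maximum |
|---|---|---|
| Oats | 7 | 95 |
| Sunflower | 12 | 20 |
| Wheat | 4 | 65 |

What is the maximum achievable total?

Order the crops by profit per ha: Sunflower 12 > Oats 7 > Wheat 4.
Sunflower takes 20 to reach its cap of 20 — 100 left.
Oats: +95 to 95 (cap) — 5 left.
Wheat: +5 (room for 65) → 5. Pool exhausted.
Total = 7×95 + 12×20 + 4×5 = 925.

925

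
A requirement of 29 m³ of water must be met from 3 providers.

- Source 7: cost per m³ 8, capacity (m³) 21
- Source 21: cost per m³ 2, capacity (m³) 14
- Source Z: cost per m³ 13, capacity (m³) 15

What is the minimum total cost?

Use providers in increasing cost order.
Source 21 at 2: take all 14 m³ → 15 still needed.
Take 15 from Source 7 at 8 to finish.
Source Z: unused.
Cost = 14×2 + 15×8 = 148.

148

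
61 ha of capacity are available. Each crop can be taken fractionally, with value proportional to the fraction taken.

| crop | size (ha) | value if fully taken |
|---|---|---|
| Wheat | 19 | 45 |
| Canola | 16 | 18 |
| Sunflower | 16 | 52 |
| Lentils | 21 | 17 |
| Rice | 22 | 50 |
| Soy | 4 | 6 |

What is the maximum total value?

Sort by value density: Sunflower 52/16≈3.25, Wheat 45/19≈2.37, Rice 50/22≈2.27, Soy 6/4≈1.5, Canola 18/16≈1.12, Lentils 17/21≈0.81.
Sunflower: take in full, 16 ha for value 52 → 45 left.
Take all of Wheat (19 ha, value 45) → 26 ha left.
All 22 ha of Rice fit (value 50) → 4 remain.
Soy: take in full, 4 ha for value 6 → 0 left.
Total value = 153.

153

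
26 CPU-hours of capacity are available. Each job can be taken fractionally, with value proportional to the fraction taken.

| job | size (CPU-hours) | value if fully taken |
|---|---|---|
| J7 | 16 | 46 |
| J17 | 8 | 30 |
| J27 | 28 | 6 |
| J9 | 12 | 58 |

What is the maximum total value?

105.25

Rank by value-to-size ratio: J9 58/12≈4.83, J17 30/8≈3.75, J7 46/16≈2.88, J27 6/28≈0.214.
J9: take in full, 12 CPU-hours for value 58 — 14 left.
All 8 CPU-hours of J17 fit (value 30) — 6 remain.
Fill the last 6 CPU-hours with part of J7: 6/16 of it earns 17.25.
Total value = 105.25.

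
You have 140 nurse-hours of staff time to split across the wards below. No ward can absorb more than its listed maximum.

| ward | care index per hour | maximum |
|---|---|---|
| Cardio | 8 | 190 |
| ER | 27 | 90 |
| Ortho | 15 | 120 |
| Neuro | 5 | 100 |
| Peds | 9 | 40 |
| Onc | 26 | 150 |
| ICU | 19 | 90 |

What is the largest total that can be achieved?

Highest care index per hour first: ER 27 > Onc 26 > ICU 19 > Ortho 15 > Peds 9 > Cardio 8 > Neuro 5.
ER takes 90 to reach its cap of 90 — 50 left.
Onc: +50 (room for 150) → 50. Pool exhausted.
Total = 27×90 + 26×50 = 3730.

3730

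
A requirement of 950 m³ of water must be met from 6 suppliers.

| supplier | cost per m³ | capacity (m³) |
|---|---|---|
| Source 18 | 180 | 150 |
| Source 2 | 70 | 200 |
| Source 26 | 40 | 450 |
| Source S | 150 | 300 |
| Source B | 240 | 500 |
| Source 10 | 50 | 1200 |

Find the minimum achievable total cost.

Use suppliers in increasing cost order.
Source 26 (40): use full 450 ; 500 m³ to go.
Take 500 from Source 10 at 50 to finish.
Source 2, Source S, Source 18, Source B: unused.
Cost = 450×40 + 500×50 = 43000.

43000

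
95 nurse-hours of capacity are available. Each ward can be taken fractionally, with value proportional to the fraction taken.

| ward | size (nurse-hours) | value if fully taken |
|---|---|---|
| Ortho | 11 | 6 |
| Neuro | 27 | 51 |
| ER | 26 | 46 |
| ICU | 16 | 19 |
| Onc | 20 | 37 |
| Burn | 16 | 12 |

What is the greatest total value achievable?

157.5

Best value per unit of size first: Neuro 51/27≈1.89, Onc 37/20≈1.85, ER 46/26≈1.77, ICU 19/16≈1.19, Burn 12/16≈0.75, Ortho 6/11≈0.545.
Take all of Neuro (27 nurse-hours, value 51) ; 68 nurse-hours left.
All 20 nurse-hours of Onc fit (value 37) ; 48 remain.
ER: take in full, 26 nurse-hours for value 46 ; 22 left.
Take all of ICU (16 nurse-hours, value 19) ; 6 nurse-hours left.
Only 6 nurse-hours remain; take 6/16 of Burn for value 12×6/16 = 4.5.
Total value = 157.5.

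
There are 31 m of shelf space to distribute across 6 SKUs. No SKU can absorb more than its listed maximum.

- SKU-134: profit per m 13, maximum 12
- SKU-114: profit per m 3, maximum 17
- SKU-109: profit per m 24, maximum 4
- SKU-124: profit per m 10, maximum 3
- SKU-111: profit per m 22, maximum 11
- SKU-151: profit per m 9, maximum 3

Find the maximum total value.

Highest profit per m first: SKU-109 24 > SKU-111 22 > SKU-134 13 > SKU-124 10 > SKU-151 9 > SKU-114 3.
Give SKU-109 4 to hit its cap of 4 — 27 left.
Give SKU-111 11 to hit its cap of 11 — 16 left.
Give SKU-134 12 to hit its cap of 12 — 4 left.
SKU-124: +3 to 3 (cap) — 1 left.
SKU-151: +1 (room for 3) → 1. Pool exhausted.
Total = 13×12 + 24×4 + 10×3 + 22×11 + 9×1 = 533.

533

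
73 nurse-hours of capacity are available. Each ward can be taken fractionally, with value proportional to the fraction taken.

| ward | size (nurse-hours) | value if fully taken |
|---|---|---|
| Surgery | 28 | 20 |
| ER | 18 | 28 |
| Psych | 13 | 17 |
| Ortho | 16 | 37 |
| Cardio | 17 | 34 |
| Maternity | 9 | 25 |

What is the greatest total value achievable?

141

Best value per unit of size first: Maternity 25/9≈2.78, Ortho 37/16≈2.31, Cardio 34/17≈2, ER 28/18≈1.56, Psych 17/13≈1.31, Surgery 20/28≈0.714.
All 9 nurse-hours of Maternity fit (value 25) → 64 remain.
Take all of Ortho (16 nurse-hours, value 37) → 48 nurse-hours left.
Take all of Cardio (17 nurse-hours, value 34) → 31 nurse-hours left.
All 18 nurse-hours of ER fit (value 28) → 13 remain.
Take all of Psych (13 nurse-hours, value 17) → 0 nurse-hours left.
Total value = 141.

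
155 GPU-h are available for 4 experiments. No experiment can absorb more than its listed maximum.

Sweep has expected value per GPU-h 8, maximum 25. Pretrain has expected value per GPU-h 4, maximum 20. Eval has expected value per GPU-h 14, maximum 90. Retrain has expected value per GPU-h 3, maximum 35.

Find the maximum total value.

Highest expected value per GPU-h first: Eval 14 > Sweep 8 > Pretrain 4 > Retrain 3.
Give Eval 90 to hit its cap of 90 → 65 left.
Give Sweep 25 to hit its cap of 25 → 40 left.
Pretrain: +20 to 20 (cap) → 20 left.
Retrain: +20 (room for 35) → 20. Pool exhausted.
Total = 8×25 + 4×20 + 14×90 + 3×20 = 1600.

1600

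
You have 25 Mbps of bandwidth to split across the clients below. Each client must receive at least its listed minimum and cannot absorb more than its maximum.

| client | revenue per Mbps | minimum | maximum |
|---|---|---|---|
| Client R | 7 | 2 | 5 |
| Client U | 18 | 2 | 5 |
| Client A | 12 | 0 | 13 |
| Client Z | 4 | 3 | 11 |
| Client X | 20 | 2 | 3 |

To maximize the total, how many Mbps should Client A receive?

12

Meeting every minimum uses 2+2+0+3+2 = 9 Mbps, leaving 16.
Highest revenue per Mbps first: Client X 20 > Client U 18 > Client A 12 > Client R 7 > Client Z 4.
Give Client X 1 more to hit its cap of 3 ; 15 left.
Client U takes 3 more to reach its cap of 5 ; 12 left.
Client A has room for 13 more but only 12 remain, so it gets 12.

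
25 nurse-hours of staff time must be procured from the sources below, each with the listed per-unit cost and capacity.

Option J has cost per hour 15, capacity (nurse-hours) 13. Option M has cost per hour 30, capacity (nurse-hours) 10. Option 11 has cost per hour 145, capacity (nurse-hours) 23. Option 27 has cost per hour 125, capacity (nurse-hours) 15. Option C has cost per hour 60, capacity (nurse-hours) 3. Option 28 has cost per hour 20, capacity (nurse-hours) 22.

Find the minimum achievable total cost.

435

Cheapest first:
Take 13 from Option J at 15 — need 12 more.
Take 12 from Option 28 at 20 to finish.
Option M, Option C, Option 27, Option 11: unused.
Cost = 13×15 + 12×20 = 435.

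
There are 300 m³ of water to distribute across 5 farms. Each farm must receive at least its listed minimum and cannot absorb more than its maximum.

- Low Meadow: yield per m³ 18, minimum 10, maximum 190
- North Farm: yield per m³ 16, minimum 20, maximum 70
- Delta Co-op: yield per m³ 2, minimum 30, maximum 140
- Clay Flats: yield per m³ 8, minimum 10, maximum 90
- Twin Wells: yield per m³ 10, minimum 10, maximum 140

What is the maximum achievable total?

4620

Meeting every minimum uses 10+20+30+10+10 = 80 m³, leaving 220.
Highest yield per m³ first: Low Meadow 18 > North Farm 16 > Twin Wells 10 > Clay Flats 8 > Delta Co-op 2.
Low Meadow: +180 to 190 (cap) — 40 left.
North Farm: +40 (room for 50) → 60. Pool exhausted.
Total = 18×190 + 16×60 + 2×30 + 8×10 + 10×10 = 4620.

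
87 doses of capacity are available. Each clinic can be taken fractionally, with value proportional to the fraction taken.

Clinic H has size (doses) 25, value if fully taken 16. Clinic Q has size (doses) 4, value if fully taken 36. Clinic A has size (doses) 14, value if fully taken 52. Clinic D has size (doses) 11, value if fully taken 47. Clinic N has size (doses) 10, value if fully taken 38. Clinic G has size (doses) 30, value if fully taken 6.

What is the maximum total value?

Best value per unit of size first: Clinic Q 36/4≈9, Clinic D 47/11≈4.27, Clinic N 38/10≈3.8, Clinic A 52/14≈3.71, Clinic H 16/25≈0.64, Clinic G 6/30≈0.2.
Clinic Q: take in full, 4 doses for value 36 ; 83 left.
Clinic D: take in full, 11 doses for value 47 ; 72 left.
Clinic N: take in full, 10 doses for value 38 ; 62 left.
Clinic A: take in full, 14 doses for value 52 ; 48 left.
Clinic H: take in full, 25 doses for value 16 ; 23 left.
23 doses left: a 23/30 share of Clinic G gives 6×23/30 = 4.6.
Total value = 193.6.

193.6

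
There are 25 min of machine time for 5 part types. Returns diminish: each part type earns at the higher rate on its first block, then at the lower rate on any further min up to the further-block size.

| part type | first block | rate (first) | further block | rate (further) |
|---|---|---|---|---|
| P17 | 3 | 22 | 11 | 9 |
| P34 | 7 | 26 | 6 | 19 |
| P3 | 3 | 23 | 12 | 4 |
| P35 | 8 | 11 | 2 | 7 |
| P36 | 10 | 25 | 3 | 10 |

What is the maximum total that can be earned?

605

Treat each block as its own option and order by rate: P34/tier1 26 > P36/tier1 25 > P3/tier1 23 > P17/tier1 22 > P34/tier2 19 > P35/tier1 11 > P36/tier2 10 > P17/tier2 9 > P35/tier2 7 > P3/tier2 4.
Fill P34 tier1 block (7 at 26) ; 18 left.
Fill P36 tier1 block (10 at 25) ; 8 left.
Fill P3 tier1 block (3 at 23) ; 5 left.
P17/tier1 (22): +3 ; 2 left.
P34/tier2: +2 of 6 at 19; pool empty.
Total = 26×7 + 25×10 + 23×3 + 22×3 + 19×2 = 605.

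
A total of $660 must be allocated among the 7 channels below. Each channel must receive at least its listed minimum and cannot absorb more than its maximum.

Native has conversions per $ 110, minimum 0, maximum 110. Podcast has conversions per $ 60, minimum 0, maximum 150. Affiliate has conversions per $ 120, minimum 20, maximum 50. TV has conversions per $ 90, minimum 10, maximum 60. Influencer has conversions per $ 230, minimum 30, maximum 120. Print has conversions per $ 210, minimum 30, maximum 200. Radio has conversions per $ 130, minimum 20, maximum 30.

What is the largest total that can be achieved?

102400

Meeting every minimum uses 0+0+20+10+30+30+20 = 110 $, leaving 550.
Order the channels by conversions per $: Influencer 230 > Print 210 > Radio 130 > Affiliate 120 > Native 110 > TV 90 > Podcast 60.
Influencer: +90 to 120 (cap) — 460 left.
Give Print 170 more to hit its cap of 200 — 290 left.
Radio takes 10 more to reach its cap of 30 — 280 left.
Give Affiliate 30 more to hit its cap of 50 — 250 left.
Native takes 110 more to reach its cap of 110 — 140 left.
Give TV 50 more to hit its cap of 60 — 90 left.
Podcast has room for 150 more but only 90 remain, so it gets 90.
Total = 110×110 + 60×90 + 120×50 + 90×60 + 230×120 + 210×200 + 130×30 = 102400.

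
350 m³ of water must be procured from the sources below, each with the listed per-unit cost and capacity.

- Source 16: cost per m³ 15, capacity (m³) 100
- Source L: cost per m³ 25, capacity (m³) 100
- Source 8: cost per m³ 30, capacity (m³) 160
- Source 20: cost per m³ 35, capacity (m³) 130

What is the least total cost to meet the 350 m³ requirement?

8500

Cheapest first:
Take 100 from Source 16 at 15 → need 250 more.
Source L (25): use full 100 → 150 m³ to go.
Source 8 at 30: take 150 of its 160 → requirement met.
Source 20: unused.
Cost = 100×15 + 100×25 + 150×30 = 8500.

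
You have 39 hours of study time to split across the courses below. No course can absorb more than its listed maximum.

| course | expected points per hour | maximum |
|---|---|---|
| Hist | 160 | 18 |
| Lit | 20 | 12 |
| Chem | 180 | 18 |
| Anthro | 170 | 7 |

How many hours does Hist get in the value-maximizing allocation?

Order the courses by expected points per hour: Chem 180 > Anthro 170 > Hist 160 > Lit 20.
Give Chem 18 to hit its cap of 18 ; 21 left.
Give Anthro 7 to hit its cap of 7 ; 14 left.
Hist has room for 18 but only 14 remain, so it gets 14.

14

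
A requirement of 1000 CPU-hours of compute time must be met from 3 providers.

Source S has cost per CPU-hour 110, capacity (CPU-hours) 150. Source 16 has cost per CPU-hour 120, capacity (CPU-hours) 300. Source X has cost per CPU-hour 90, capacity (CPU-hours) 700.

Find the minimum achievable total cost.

97500

Fill from the cheapest provider first.
Source X at 90: take all 700 CPU-hours ; 300 still needed.
Source S at 110: take all 150 CPU-hours ; 150 still needed.
Source 16 (120): take the remaining 150 ; done.
Cost = 700×90 + 150×110 + 150×120 = 97500.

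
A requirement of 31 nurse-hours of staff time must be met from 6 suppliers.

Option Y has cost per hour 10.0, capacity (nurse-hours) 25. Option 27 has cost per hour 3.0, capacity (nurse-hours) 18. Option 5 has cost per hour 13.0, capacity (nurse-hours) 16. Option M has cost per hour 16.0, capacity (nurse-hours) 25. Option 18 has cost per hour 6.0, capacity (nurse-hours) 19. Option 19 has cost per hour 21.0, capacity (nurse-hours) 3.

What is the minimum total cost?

Use suppliers in increasing cost order.
Take 18 from Option 27 at 3.0 → need 13 more.
Option 18 at 6.0: take 13 of its 19 → requirement met.
Option Y, Option 5, Option M, Option 19: unused.
Cost = 18×3.0 + 13×6.0 = 132.

132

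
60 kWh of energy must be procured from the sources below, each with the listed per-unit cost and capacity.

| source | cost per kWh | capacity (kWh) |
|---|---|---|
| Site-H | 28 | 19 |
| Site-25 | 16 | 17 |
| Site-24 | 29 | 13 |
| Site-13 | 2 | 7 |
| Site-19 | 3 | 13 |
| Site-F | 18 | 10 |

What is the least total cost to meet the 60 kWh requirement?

869

Cheapest first:
Take 7 from Site-13 at 2 — need 53 more.
Site-19 at 3: take all 13 kWh — 40 still needed.
Take 17 from Site-25 at 16 — need 23 more.
Take 10 from Site-F at 18 — need 13 more.
Site-H at 28: take 13 of its 19 — requirement met.
Site-24: unused.
Cost = 7×2 + 13×3 + 17×16 + 10×18 + 13×28 = 869.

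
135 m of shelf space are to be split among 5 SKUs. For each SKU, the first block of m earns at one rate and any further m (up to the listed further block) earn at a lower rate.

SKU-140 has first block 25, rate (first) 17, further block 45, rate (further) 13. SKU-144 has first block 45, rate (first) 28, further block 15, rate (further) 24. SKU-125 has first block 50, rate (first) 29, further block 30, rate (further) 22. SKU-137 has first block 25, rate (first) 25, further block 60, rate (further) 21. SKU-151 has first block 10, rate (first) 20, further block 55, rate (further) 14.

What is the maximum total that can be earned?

3695

Order all 10 blocks by rate: SKU-125/first 29 > SKU-144/first 28 > SKU-137/first 25 > SKU-144/second 24 > SKU-125/second 22 > SKU-137/second 21 > SKU-151/first 20 > SKU-140/first 17 > SKU-151/second 14 > SKU-140/second 13.
SKU-125 first at 29: fill all 50 ; 85 left.
Fill SKU-144 first block (45 at 28) ; 40 left.
SKU-137/first (25): +25 ; 15 left.
SKU-144 second at 24: fill all 15 ; 0 left.
Total = 29×50 + 28×45 + 25×25 + 24×15 = 3695.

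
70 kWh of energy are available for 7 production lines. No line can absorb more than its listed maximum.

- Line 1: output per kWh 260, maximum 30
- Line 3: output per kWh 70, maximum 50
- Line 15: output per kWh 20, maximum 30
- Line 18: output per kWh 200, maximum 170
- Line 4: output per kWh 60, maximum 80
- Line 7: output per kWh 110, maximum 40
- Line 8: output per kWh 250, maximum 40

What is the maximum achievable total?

Rank by output per kWh: Line 1 260 > Line 8 250 > Line 18 200 > Line 7 110 > Line 3 70 > Line 4 60 > Line 15 20.
Line 1: +30 to 30 (cap) ; 40 left.
Line 8: +40 to 40 (cap) ; 0 left.
Total = 260×30 + 250×40 = 17800.

17800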